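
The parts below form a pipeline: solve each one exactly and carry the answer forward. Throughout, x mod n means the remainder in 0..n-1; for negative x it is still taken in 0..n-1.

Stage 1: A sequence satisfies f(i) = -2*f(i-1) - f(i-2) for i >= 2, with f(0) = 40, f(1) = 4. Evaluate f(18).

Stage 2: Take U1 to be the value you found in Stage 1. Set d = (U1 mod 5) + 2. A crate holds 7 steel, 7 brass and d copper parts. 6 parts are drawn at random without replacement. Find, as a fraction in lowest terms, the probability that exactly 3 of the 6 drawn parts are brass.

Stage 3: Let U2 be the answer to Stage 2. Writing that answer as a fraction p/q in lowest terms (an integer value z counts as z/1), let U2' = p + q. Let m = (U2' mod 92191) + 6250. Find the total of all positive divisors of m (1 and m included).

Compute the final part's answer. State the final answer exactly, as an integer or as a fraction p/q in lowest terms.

15000

Stage 1: f(2) = -2*(4) - 1*(40) = -48; iterating: f(2)=-48, f(3)=92, f(4)=-136, f(5)=180, f(6)=-224, f(7)=268, f(8)=-312, f(9)=356, f(10)=-400, f(11)=444, f(12)=-488, f(13)=532, f(14)=-576, f(15)=620, f(16)=-664, f(17)=708, f(18)=-752; answer -752
Stage 2: U1 = -752; d = 5; total draws C(19,6) = 27132; favorable C(7,3)*C(12,3) = 7700; P = 275/969; answer 275/969
Stage 3: U2 = 275/969; threaded value p + q = 1244; m = 7494; 7494 = 2 * 3 * 1249; sigma = (1 + 2) * (1 + 3) * (1 + 1249) = 3 * 4 * 1250 = 15000; answer 15000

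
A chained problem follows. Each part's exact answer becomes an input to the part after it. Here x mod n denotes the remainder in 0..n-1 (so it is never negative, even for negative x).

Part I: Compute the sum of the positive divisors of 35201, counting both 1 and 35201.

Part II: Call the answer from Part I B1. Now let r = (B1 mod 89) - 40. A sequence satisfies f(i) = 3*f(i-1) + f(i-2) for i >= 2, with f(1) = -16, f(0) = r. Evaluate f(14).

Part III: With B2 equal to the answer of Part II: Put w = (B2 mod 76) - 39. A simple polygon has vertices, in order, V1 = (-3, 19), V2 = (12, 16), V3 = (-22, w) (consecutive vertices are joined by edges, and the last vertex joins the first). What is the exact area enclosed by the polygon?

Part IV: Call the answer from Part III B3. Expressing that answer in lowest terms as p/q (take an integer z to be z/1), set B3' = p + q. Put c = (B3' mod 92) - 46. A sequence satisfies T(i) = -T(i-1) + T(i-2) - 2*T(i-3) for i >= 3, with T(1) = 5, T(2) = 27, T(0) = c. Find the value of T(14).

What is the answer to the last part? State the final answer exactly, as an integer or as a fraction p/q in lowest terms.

Part I: 35201 is prime, so its only divisors are 1 and 35201; sigma = 1 + 35201 = 35202; answer 35202
Part II: B1 = 35202; r = 7; f(2) = 3*(-16) + 1*(7) = -41; iterating: f(2)=-41, f(3)=-139, f(4)=-458, f(5)=-1513, f(6)=-4997, f(7)=-16504, f(8)=-54509, f(9)=-180031, f(10)=-594602, f(11)=-1963837, f(12)=-6486113, f(13)=-21422176, f(14)=-70752641; answer -70752641
Part III: B2 = -70752641; w = -24; cross terms: (-3*16 - 12*19)=-276, (12*-24 - -22*16)=64, (-22*19 - -3*-24)=-490; twice the area = |-702| = 702; area = 351; answer 351
Part IV: B3 = 351; threaded value p + q = 352; c = 30; T(3) = -1*(27) + 1*(5) - 2*(30) = -82; iterating: T(3)=-82, T(4)=99, T(5)=-235, T(6)=498, T(7)=-931, T(8)=1899, T(9)=-3826, T(10)=7587, T(11)=-15211, T(12)=30450, T(13)=-60835, T(14)=121707; answer 121707

121707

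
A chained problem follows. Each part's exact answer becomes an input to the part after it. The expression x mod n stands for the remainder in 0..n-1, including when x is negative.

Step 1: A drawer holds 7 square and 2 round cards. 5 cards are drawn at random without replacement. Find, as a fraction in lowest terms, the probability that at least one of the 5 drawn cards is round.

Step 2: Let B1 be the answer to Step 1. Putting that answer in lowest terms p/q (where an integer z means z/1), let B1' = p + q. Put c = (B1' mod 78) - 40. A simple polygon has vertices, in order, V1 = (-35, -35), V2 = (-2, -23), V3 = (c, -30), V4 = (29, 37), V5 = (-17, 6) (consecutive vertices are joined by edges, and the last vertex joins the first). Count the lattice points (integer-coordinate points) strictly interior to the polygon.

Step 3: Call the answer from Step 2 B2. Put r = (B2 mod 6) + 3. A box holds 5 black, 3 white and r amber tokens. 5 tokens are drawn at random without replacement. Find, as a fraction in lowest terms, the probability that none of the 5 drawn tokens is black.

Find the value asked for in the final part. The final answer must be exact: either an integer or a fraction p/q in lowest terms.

56/1287

Step 1: total draws C(9,5) = 126; complement C(7,5) = 21; favorable 126 - 21 = 105; P = 5/6; answer 5/6
Step 2: B1 = 5/6; threaded value p + q = 11; c = -29; cross terms: (-35*-23 - -2*-35)=735, (-2*-30 - -29*-23)=-607, (-29*37 - 29*-30)=-203, (29*6 - -17*37)=803, (-17*-35 - -35*6)=805; twice the area = |1533| = 1533; area = 1533/2; boundary points = 3 + 1 + 1 + 1 + 1 = 7; strictly interior points = area - boundary/2 + 1 = 764; answer 764
Step 3: B2 = 764; r = 5; total draws C(13,5) = 1287; favorable C(8,5) = 56; P = 56/1287; answer 56/1287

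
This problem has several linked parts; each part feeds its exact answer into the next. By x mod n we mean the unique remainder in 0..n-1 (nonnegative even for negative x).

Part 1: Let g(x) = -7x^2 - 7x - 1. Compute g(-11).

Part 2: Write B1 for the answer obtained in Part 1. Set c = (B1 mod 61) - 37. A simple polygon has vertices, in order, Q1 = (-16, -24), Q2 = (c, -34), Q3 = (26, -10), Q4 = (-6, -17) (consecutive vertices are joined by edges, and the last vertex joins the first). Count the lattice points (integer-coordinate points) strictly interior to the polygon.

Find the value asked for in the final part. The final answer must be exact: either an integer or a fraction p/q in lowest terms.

Part 1: -7*(-11)^2 - 7*(-11)^1 - 1 = (-847) + (77) + (-1) = -771; answer -771
Part 2: B1 = -771; c = -15; cross terms: (-16*-34 - -15*-24)=184, (-15*-10 - 26*-34)=1034, (26*-17 - -6*-10)=-502, (-6*-24 - -16*-17)=-128; twice the area = |588| = 588; area = 294; boundary points = 1 + 1 + 1 + 1 = 4; strictly interior points = area - boundary/2 + 1 = 293; answer 293

293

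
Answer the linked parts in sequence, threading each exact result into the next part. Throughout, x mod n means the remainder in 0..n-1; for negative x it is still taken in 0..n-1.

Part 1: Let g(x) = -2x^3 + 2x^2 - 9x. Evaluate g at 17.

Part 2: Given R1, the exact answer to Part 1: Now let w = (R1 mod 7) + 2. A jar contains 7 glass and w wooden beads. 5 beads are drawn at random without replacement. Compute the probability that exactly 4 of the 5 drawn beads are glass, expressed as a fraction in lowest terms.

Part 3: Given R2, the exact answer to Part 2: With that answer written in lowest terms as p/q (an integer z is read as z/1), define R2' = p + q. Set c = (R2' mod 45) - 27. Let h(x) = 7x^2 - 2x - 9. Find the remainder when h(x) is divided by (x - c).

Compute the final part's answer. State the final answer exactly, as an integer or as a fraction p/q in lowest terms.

1200

Part 1: -2*(17)^3 + 2*(17)^2 - 9*(17)^1 = (-9826) + (578) + (-153) = -9401; answer -9401
Part 2: R1 = -9401; w = 2; total draws C(9,5) = 126; favorable C(7,4)*C(2,1) = 70; P = 5/9; answer 5/9
Part 3: R2 = 5/9; threaded value p + q = 14; c = -13; remainder = value at the root: 7*(-13)^2 - 2*(-13)^1 - 9 = (1183) + (26) + (-9) = 1200; answer 1200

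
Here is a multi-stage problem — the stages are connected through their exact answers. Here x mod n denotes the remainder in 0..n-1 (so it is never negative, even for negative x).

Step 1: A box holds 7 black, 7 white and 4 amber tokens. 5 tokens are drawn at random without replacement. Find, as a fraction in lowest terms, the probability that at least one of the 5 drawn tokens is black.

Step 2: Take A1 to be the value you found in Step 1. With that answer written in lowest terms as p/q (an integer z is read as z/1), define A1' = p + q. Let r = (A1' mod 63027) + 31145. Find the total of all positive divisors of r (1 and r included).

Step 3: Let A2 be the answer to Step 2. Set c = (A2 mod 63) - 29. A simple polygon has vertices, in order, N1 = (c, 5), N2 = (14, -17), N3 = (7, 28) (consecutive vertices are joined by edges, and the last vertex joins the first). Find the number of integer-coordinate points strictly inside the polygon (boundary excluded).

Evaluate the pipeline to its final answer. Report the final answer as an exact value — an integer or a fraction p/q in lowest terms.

391

Step 1: total draws C(18,5) = 8568; complement C(11,5) = 462; favorable 8568 - 462 = 8106; P = 193/204; answer 193/204
Step 2: A1 = 193/204; threaded value p + q = 397; r = 31542; 31542 = 2 * 3 * 7 * 751; sigma = (1 + 2) * (1 + 3) * (1 + 7) * (1 + 751) = 3 * 4 * 8 * 752 = 72192; answer 72192
Step 3: A2 = 72192; c = 28; cross terms: (28*-17 - 14*5)=-546, (14*28 - 7*-17)=511, (7*5 - 28*28)=-749; twice the area = |-784| = 784; area = 392; boundary points = 2 + 1 + 1 = 4; strictly interior points = area - boundary/2 + 1 = 391; answer 391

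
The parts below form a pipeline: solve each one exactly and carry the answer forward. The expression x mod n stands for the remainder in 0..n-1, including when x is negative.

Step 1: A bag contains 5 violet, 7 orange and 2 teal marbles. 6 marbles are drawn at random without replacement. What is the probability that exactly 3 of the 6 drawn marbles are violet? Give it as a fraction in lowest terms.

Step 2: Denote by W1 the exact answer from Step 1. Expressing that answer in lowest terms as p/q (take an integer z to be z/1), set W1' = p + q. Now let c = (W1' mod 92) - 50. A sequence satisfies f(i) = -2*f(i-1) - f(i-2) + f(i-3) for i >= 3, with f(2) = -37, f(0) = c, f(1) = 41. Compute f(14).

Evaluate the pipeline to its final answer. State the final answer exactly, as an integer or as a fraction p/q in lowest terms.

-4663

Step 1: total draws C(14,6) = 3003; favorable C(5,3)*C(9,3) = 840; P = 40/143; answer 40/143
Step 2: W1 = 40/143; threaded value p + q = 183; c = 41; f(3) = -2*(-37) - 1*(41) + 1*(41) = 74; iterating: f(3)=74, f(4)=-70, f(5)=29, f(6)=86, f(7)=-271, f(8)=485, f(9)=-613, f(10)=470, f(11)=158, f(12)=-1399, f(13)=3110, f(14)=-4663; answer -4663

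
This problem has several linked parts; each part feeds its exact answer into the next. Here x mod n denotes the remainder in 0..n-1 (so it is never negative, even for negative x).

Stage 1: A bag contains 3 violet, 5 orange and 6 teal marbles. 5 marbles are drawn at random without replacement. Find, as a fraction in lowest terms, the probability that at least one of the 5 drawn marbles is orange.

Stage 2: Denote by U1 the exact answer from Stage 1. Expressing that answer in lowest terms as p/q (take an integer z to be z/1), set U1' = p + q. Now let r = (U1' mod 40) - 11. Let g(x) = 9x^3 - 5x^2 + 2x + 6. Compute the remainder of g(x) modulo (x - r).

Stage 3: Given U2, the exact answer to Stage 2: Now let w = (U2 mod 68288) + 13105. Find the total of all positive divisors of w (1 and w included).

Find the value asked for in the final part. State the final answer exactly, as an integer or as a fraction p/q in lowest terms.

31392

Stage 1: total draws C(14,5) = 2002; complement C(9,5) = 126; favorable 2002 - 126 = 1876; P = 134/143; answer 134/143
Stage 2: U1 = 134/143; threaded value p + q = 277; r = 26; remainder = value at the root: 9*(26)^3 - 5*(26)^2 + 2*(26)^1 + 6 = (158184) + (-3380) + (52) + (6) = 154862; answer 154862
Stage 3: U2 = 154862; w = 31391; 31391 is prime, so its only divisors are 1 and 31391; sigma = 1 + 31391 = 31392; answer 31392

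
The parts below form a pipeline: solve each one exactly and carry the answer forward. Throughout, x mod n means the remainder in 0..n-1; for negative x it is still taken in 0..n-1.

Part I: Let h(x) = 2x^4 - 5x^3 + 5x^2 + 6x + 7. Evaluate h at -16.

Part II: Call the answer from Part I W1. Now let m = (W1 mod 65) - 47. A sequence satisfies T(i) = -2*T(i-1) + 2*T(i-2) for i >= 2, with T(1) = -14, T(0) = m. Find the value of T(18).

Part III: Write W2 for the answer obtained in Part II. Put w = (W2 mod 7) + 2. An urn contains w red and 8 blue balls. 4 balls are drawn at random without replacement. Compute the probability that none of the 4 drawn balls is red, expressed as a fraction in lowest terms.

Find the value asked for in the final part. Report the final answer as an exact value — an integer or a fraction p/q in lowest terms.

10/143

Part I: 2*(-16)^4 - 5*(-16)^3 + 5*(-16)^2 + 6*(-16)^1 + 7 = (131072) + (20480) + (1280) + (-96) + (7) = 152743; answer 152743
Part II: W1 = 152743; m = 11; T(2) = -2*(-14) + 2*(11) = 50; iterating: T(2)=50, T(3)=-128, T(4)=356, T(5)=-968, T(6)=2648, T(7)=-7232, T(8)=19760, T(9)=-53984, T(10)=147488, T(11)=-402944, T(12)=1100864, T(13)=-3007616, T(14)=8216960, T(15)=-22449152, T(16)=61332224, T(17)=-167562752, T(18)=457789952; answer 457789952
Part III: W2 = 457789952; w = 6; total draws C(14,4) = 1001; favorable C(8,4) = 70; P = 10/143; answer 10/143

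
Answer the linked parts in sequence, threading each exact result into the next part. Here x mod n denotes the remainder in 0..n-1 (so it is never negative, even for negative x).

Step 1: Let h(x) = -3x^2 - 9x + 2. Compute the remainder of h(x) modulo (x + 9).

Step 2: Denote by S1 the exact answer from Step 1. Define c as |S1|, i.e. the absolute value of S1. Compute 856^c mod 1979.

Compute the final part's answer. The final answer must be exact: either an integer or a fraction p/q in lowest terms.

Step 1: remainder = value at the root: -3*(-9)^2 - 9*(-9)^1 + 2 = (-243) + (81) + (2) = -160; answer -160
Step 2: S1 = -160; c = 160; squarings mod 1979: 856^1=856, 856^2=506, 856^4=745, 856^8=905, 856^16=1698, 856^32=1780, 856^64=21, 856^128=441; 856^160 = 856^32 * 856^128 = 1296 (mod 1979); answer 1296

1296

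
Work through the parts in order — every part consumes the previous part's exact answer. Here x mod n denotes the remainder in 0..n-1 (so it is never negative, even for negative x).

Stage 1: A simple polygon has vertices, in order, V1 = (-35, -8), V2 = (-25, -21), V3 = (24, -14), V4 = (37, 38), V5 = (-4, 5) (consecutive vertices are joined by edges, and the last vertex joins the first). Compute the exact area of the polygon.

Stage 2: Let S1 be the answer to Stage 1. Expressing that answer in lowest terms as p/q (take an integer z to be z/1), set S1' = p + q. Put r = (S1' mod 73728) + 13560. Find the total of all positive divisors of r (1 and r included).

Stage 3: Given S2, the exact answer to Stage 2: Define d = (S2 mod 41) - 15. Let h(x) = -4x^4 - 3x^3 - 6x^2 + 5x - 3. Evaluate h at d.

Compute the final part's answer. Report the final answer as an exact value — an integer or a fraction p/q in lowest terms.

Stage 1: cross terms: (-35*-21 - -25*-8)=535, (-25*-14 - 24*-21)=854, (24*38 - 37*-14)=1430, (37*5 - -4*38)=337, (-4*-8 - -35*5)=207; twice the area = |3363| = 3363; area = 3363/2; answer 3363/2
Stage 2: S1 = 3363/2; threaded value p + q = 3365; r = 16925; 16925 = 5^2 * 677; sigma = (1 + 5 + 25) * (1 + 677) = 31 * 678 = 21018; answer 21018
Stage 3: S2 = 21018; d = 11; -4*(11)^4 - 3*(11)^3 - 6*(11)^2 + 5*(11)^1 - 3 = (-58564) + (-3993) + (-726) + (55) + (-3) = -63231; answer -63231

-63231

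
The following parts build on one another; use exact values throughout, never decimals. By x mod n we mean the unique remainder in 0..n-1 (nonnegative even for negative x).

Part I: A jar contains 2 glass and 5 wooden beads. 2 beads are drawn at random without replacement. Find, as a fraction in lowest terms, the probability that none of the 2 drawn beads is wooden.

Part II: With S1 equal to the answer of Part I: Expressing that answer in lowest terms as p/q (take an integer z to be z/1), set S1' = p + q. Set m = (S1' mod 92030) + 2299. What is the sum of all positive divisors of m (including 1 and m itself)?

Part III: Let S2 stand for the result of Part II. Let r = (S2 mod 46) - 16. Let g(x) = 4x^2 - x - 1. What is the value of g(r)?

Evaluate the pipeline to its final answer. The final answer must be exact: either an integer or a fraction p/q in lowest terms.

Part I: total draws C(7,2) = 21; favorable C(2,2) = 1; P = 1/21; answer 1/21
Part II: S1 = 1/21; threaded value p + q = 22; m = 2321; 2321 = 11 * 211; sigma = (1 + 11) * (1 + 211) = 12 * 212 = 2544; answer 2544
Part III: S2 = 2544; r = -2; 4*(-2)^2 - 1*(-2)^1 - 1 = (16) + (2) + (-1) = 17; answer 17

17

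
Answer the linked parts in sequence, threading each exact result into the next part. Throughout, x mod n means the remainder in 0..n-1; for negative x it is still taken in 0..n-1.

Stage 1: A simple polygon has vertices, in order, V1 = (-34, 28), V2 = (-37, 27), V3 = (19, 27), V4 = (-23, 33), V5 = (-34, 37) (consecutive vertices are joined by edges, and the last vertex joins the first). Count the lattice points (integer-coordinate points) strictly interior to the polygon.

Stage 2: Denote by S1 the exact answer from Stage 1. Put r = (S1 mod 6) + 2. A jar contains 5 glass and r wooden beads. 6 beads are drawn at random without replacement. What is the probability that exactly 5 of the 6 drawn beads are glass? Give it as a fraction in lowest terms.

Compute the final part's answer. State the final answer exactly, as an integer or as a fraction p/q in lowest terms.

2/7

Stage 1: cross terms: (-34*27 - -37*28)=118, (-37*27 - 19*27)=-1512, (19*33 - -23*27)=1248, (-23*37 - -34*33)=271, (-34*28 - -34*37)=306; twice the area = |431| = 431; area = 431/2; boundary points = 1 + 56 + 6 + 1 + 9 = 73; strictly interior points = area - boundary/2 + 1 = 180; answer 180
Stage 2: S1 = 180; r = 2; total draws C(7,6) = 7; favorable C(5,5)*C(2,1) = 2; P = 2/7; answer 2/7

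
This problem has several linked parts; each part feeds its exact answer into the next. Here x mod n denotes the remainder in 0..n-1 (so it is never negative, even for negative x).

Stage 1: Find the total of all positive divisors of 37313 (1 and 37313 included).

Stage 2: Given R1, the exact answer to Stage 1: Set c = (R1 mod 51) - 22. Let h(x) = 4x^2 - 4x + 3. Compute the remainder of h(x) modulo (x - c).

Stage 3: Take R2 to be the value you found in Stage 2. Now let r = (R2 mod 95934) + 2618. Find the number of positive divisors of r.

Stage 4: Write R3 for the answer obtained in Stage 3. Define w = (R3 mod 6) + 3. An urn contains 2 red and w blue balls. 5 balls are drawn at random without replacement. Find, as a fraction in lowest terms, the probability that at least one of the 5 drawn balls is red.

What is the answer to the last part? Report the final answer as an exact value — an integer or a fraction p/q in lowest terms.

20/21

Stage 1: 37313 is prime, so its only divisors are 1 and 37313; sigma = 1 + 37313 = 37314; answer 37314
Stage 2: R1 = 37314; c = 11; remainder = value at the root: 4*(11)^2 - 4*(11)^1 + 3 = (484) + (-44) + (3) = 443; answer 443
Stage 3: R2 = 443; r = 3061; 3061 is prime, so its only divisors are 1 and 3061; count = 2; answer 2
Stage 4: R3 = 2; w = 5; total draws C(7,5) = 21; complement C(5,5) = 1; favorable 21 - 1 = 20; P = 20/21; answer 20/21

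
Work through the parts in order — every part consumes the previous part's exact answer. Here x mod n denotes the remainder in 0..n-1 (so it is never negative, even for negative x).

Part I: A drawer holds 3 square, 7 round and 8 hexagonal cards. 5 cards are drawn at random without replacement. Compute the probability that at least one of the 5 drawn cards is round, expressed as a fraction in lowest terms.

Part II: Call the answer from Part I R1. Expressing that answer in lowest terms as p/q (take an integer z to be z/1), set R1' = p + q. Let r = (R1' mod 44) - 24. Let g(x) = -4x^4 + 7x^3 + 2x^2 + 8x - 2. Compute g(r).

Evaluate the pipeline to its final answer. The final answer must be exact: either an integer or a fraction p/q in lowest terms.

-1203661

Part I: total draws C(18,5) = 8568; complement C(11,5) = 462; favorable 8568 - 462 = 8106; P = 193/204; answer 193/204
Part II: R1 = 193/204; threaded value p + q = 397; r = -23; -4*(-23)^4 + 7*(-23)^3 + 2*(-23)^2 + 8*(-23)^1 - 2 = (-1119364) + (-85169) + (1058) + (-184) + (-2) = -1203661; answer -1203661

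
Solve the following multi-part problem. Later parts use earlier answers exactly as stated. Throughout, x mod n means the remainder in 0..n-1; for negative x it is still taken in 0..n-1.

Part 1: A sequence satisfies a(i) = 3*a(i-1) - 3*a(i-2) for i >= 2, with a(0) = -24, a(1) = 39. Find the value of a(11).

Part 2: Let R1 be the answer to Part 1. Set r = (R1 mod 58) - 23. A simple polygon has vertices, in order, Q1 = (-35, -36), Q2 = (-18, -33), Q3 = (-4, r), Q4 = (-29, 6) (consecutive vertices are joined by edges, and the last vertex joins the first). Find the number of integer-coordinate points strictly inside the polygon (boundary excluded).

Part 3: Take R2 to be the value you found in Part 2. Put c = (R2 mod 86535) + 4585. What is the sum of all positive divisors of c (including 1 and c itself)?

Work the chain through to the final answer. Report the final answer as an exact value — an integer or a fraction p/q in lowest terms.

Part 1: a(2) = 3*(39) - 3*(-24) = 189; iterating: a(2)=189, a(3)=450, a(4)=783, a(5)=999, a(6)=648, a(7)=-1053, a(8)=-5103, a(9)=-12150, a(10)=-21141, a(11)=-26973; answer -26973
Part 2: R1 = -26973; r = 32; cross terms: (-35*-33 - -18*-36)=507, (-18*32 - -4*-33)=-708, (-4*6 - -29*32)=904, (-29*-36 - -35*6)=1254; twice the area = |1957| = 1957; area = 1957/2; boundary points = 1 + 1 + 1 + 6 = 9; strictly interior points = area - boundary/2 + 1 = 975; answer 975
Part 3: R2 = 975; c = 5560; 5560 = 2^3 * 5 * 139; sigma = (1 + 2 + 4 + 8) * (1 + 5) * (1 + 139) = 15 * 6 * 140 = 12600; answer 12600

12600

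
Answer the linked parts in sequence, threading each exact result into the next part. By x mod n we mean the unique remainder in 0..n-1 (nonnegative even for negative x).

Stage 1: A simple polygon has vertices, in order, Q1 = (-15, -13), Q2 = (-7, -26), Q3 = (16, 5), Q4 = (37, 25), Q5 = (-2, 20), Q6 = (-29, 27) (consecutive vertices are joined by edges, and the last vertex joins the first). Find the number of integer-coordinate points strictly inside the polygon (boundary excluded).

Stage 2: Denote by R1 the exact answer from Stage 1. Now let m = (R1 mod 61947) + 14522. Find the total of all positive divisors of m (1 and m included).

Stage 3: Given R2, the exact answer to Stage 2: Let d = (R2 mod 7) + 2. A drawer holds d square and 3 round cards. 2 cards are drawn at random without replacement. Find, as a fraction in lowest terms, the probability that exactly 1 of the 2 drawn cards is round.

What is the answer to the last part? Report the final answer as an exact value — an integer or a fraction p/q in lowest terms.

3/5

Stage 1: cross terms: (-15*-26 - -7*-13)=299, (-7*5 - 16*-26)=381, (16*25 - 37*5)=215, (37*20 - -2*25)=790, (-2*27 - -29*20)=526, (-29*-13 - -15*27)=782; twice the area = |2993| = 2993; area = 2993/2; boundary points = 1 + 1 + 1 + 1 + 1 + 2 = 7; strictly interior points = area - boundary/2 + 1 = 1494; answer 1494
Stage 2: R1 = 1494; m = 16016; 16016 = 2^4 * 7 * 11 * 13; sigma = (1 + 2 + 4 + 8 + 16) * (1 + 7) * (1 + 11) * (1 + 13) = 31 * 8 * 12 * 14 = 41664; answer 41664
Stage 3: R2 = 41664; d = 2; total draws C(5,2) = 10; favorable C(3,1)*C(2,1) = 6; P = 3/5; answer 3/5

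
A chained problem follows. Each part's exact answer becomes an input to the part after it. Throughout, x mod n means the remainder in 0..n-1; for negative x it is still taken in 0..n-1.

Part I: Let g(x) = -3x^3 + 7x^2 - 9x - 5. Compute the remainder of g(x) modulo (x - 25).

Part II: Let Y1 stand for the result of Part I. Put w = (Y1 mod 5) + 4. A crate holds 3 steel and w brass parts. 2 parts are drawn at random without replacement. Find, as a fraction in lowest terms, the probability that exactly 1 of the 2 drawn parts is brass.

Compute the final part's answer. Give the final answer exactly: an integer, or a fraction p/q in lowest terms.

4/7

Part I: remainder = value at the root: -3*(25)^3 + 7*(25)^2 - 9*(25)^1 - 5 = (-46875) + (4375) + (-225) + (-5) = -42730; answer -42730
Part II: Y1 = -42730; w = 4; total draws C(7,2) = 21; favorable C(4,1)*C(3,1) = 12; P = 4/7; answer 4/7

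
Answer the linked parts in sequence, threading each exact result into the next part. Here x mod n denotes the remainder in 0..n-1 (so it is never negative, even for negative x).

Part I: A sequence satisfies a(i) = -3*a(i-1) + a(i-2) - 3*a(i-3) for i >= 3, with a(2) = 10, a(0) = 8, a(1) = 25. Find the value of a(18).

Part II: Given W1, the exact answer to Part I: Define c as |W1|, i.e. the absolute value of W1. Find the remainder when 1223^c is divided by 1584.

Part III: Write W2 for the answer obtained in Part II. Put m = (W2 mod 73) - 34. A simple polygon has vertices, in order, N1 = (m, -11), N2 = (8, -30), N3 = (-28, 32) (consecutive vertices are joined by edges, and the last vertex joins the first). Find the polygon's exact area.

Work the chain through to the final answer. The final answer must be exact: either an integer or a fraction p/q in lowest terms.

Part I: a(3) = -3*(10) + 1*(25) - 3*(8) = -29; iterating: a(3)=-29, a(4)=22, a(5)=-125, a(6)=484, a(7)=-1643, a(8)=5788, a(9)=-20459, a(10)=72094, a(11)=-254105, a(12)=895786, a(13)=-3157745, a(14)=11131336, a(15)=-39239111, a(16)=138321904, a(17)=-487598831, a(18)=1718835730; answer 1718835730
Part II: W1 = 1718835730; c = 1718835730; squarings mod 1584: 1223^1=1223, 1223^2=433, 1223^4=577, 1223^8=289, 1223^16=1153, 1223^32=433, 1223^64=577, 1223^128=289, 1223^256=1153, 1223^512=433, 1223^1024=577, 1223^2048=289, 1223^4096=1153, 1223^8192=433, 1223^16384=577, 1223^32768=289, 1223^65536=1153, 1223^131072=433, 1223^262144=577, 1223^524288=289, 1223^1048576=1153, 1223^2097152=433, 1223^4194304=577, 1223^8388608=289, 1223^16777216=1153, 1223^33554432=433, 1223^67108864=577, 1223^134217728=289, 1223^268435456=1153, 1223^536870912=433, 1223^1073741824=577; 1223^1718835730 = 1223^2 * 1223^16 * 1223^512 * 1223^2048 * 1223^4096 * 1223^16384 * 1223^65536 * 1223^131072 * 1223^1048576 * 1223^2097152 * 1223^4194304 * 1223^33554432 * 1223^67108864 * 1223^536870912 * 1223^1073741824 = 1 (mod 1584); answer 1
Part III: W2 = 1; m = -33; cross terms: (-33*-30 - 8*-11)=1078, (8*32 - -28*-30)=-584, (-28*-11 - -33*32)=1364; twice the area = |1858| = 1858; area = 929; answer 929

929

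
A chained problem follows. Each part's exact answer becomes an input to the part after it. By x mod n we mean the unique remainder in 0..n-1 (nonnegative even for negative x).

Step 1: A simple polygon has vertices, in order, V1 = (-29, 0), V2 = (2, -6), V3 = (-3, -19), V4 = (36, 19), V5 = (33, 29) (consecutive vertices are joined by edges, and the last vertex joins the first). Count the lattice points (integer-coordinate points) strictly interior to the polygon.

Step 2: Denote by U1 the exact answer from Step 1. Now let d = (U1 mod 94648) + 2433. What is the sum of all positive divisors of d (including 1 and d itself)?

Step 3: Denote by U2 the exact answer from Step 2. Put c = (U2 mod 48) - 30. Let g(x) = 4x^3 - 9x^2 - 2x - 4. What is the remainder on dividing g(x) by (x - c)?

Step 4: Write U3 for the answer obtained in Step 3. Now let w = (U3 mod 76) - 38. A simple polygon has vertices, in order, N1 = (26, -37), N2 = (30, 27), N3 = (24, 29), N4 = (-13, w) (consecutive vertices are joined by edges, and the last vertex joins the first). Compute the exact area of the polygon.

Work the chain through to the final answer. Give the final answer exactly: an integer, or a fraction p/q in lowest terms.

1424

Step 1: cross terms: (-29*-6 - 2*0)=174, (2*-19 - -3*-6)=-56, (-3*19 - 36*-19)=627, (36*29 - 33*19)=417, (33*0 - -29*29)=841; twice the area = |2003| = 2003; area = 2003/2; boundary points = 1 + 1 + 1 + 1 + 1 = 5; strictly interior points = area - boundary/2 + 1 = 1000; answer 1000
Step 2: U1 = 1000; d = 3433; 3433 is prime, so its only divisors are 1 and 3433; sigma = 1 + 3433 = 3434; answer 3434
Step 3: U2 = 3434; c = -4; remainder = value at the root: 4*(-4)^3 - 9*(-4)^2 - 2*(-4)^1 - 4 = (-256) + (-144) + (8) + (-4) = -396; answer -396
Step 4: U3 = -396; w = 22; cross terms: (26*27 - 30*-37)=1812, (30*29 - 24*27)=222, (24*22 - -13*29)=905, (-13*-37 - 26*22)=-91; twice the area = |2848| = 2848; area = 1424; answer 1424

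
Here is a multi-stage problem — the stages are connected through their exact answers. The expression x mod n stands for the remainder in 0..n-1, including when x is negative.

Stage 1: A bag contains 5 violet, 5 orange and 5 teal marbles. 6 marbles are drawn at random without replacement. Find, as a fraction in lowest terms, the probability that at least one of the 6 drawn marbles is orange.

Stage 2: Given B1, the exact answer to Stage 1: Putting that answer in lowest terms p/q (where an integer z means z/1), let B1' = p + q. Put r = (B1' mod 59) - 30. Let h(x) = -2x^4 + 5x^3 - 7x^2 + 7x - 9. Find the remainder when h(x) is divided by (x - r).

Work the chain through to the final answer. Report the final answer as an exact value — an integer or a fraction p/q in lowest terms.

Stage 1: total draws C(15,6) = 5005; complement C(10,6) = 210; favorable 5005 - 210 = 4795; P = 137/143; answer 137/143
Stage 2: B1 = 137/143; threaded value p + q = 280; r = 14; remainder = value at the root: -2*(14)^4 + 5*(14)^3 - 7*(14)^2 + 7*(14)^1 - 9 = (-76832) + (13720) + (-1372) + (98) + (-9) = -64395; answer -64395

-64395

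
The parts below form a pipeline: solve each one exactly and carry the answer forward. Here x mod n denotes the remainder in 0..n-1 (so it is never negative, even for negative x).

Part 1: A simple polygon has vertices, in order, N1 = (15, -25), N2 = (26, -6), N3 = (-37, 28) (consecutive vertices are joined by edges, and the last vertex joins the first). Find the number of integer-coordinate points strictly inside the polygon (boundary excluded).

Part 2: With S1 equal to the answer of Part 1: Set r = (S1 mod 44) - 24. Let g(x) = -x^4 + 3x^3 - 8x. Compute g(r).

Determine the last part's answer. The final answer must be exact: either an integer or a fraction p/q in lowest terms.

-22074

Part 1: cross terms: (15*-6 - 26*-25)=560, (26*28 - -37*-6)=506, (-37*-25 - 15*28)=505; twice the area = |1571| = 1571; area = 1571/2; boundary points = 1 + 1 + 1 = 3; strictly interior points = area - boundary/2 + 1 = 785; answer 785
Part 2: S1 = 785; r = 13; -1*(13)^4 + 3*(13)^3 - 8*(13)^1 = (-28561) + (6591) + (-104) = -22074; answer -22074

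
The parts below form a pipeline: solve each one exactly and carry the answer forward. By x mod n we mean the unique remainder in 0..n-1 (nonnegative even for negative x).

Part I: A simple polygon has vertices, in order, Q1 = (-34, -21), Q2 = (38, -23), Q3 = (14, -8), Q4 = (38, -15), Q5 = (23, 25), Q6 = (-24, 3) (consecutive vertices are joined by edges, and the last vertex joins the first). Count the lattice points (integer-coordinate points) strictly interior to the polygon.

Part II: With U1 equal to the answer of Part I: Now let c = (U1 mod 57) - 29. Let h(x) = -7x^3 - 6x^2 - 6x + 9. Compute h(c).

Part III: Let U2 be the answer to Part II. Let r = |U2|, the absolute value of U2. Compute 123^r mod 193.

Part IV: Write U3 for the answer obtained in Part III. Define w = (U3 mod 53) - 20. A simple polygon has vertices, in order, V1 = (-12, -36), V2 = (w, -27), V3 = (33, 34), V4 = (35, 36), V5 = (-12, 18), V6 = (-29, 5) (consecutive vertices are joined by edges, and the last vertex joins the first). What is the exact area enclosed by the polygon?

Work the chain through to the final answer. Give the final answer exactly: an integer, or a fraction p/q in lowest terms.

Part I: cross terms: (-34*-23 - 38*-21)=1580, (38*-8 - 14*-23)=18, (14*-15 - 38*-8)=94, (38*25 - 23*-15)=1295, (23*3 - -24*25)=669, (-24*-21 - -34*3)=606; twice the area = |4262| = 4262; area = 2131; boundary points = 2 + 3 + 1 + 5 + 1 + 2 = 14; strictly interior points = area - boundary/2 + 1 = 2125; answer 2125
Part II: U1 = 2125; c = -13; -7*(-13)^3 - 6*(-13)^2 - 6*(-13)^1 + 9 = (15379) + (-1014) + (78) + (9) = 14452; answer 14452
Part III: U2 = 14452; r = 14452; squarings mod 193: 123^1=123, 123^2=75, 123^4=28, 123^8=12, 123^16=144, 123^32=85, 123^64=84, 123^128=108, 123^256=84, 123^512=108, 123^1024=84, 123^2048=108, 123^4096=84, 123^8192=108; 123^14452 = 123^4 * 123^16 * 123^32 * 123^64 * 123^2048 * 123^4096 * 123^8192 = 145 (mod 193); answer 145
Part IV: U3 = 145; w = 19; cross terms: (-12*-27 - 19*-36)=1008, (19*34 - 33*-27)=1537, (33*36 - 35*34)=-2, (35*18 - -12*36)=1062, (-12*5 - -29*18)=462, (-29*-36 - -12*5)=1104; twice the area = |5171| = 5171; area = 5171/2; answer 5171/2

5171/2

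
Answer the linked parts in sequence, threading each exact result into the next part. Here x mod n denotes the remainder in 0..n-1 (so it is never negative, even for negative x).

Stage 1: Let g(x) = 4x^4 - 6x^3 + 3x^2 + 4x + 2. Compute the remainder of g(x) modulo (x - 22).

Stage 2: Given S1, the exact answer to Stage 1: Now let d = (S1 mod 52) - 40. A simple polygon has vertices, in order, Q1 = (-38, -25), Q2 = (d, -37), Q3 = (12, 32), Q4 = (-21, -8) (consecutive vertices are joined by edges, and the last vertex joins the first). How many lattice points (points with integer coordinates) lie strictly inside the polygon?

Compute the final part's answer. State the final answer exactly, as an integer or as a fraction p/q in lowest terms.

1252

Stage 1: remainder = value at the root: 4*(22)^4 - 6*(22)^3 + 3*(22)^2 + 4*(22)^1 + 2 = (937024) + (-63888) + (1452) + (88) + (2) = 874678; answer 874678
Stage 2: S1 = 874678; d = -2; cross terms: (-38*-37 - -2*-25)=1356, (-2*32 - 12*-37)=380, (12*-8 - -21*32)=576, (-21*-25 - -38*-8)=221; twice the area = |2533| = 2533; area = 2533/2; boundary points = 12 + 1 + 1 + 17 = 31; strictly interior points = area - boundary/2 + 1 = 1252; answer 1252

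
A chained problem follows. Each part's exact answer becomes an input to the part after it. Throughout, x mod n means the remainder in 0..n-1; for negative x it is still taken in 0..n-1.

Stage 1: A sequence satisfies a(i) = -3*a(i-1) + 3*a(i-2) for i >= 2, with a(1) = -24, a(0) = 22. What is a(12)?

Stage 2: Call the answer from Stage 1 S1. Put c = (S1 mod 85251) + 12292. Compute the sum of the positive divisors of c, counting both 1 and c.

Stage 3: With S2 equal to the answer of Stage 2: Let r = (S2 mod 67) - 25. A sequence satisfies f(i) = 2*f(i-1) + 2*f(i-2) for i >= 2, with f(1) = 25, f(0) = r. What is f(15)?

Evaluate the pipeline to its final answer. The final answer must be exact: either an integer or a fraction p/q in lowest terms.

Stage 1: a(2) = -3*(-24) + 3*(22) = 138; iterating: a(2)=138, a(3)=-486, a(4)=1872, a(5)=-7074, a(6)=26838, a(7)=-101736, a(8)=385722, a(9)=-1462374, a(10)=5544288, a(11)=-21019986, a(12)=79692822; answer 79692822
Stage 2: S1 = 79692822; c = 80680; 80680 = 2^3 * 5 * 2017; sigma = (1 + 2 + 4 + 8) * (1 + 5) * (1 + 2017) = 15 * 6 * 2018 = 181620; answer 181620
Stage 3: S2 = 181620; r = 25; f(2) = 2*(25) + 2*(25) = 100; iterating: f(2)=100, f(3)=250, f(4)=700, f(5)=1900, f(6)=5200, f(7)=14200, f(8)=38800, f(9)=106000, f(10)=289600, f(11)=791200, f(12)=2161600, f(13)=5905600, f(14)=16134400, f(15)=44080000; answer 44080000

44080000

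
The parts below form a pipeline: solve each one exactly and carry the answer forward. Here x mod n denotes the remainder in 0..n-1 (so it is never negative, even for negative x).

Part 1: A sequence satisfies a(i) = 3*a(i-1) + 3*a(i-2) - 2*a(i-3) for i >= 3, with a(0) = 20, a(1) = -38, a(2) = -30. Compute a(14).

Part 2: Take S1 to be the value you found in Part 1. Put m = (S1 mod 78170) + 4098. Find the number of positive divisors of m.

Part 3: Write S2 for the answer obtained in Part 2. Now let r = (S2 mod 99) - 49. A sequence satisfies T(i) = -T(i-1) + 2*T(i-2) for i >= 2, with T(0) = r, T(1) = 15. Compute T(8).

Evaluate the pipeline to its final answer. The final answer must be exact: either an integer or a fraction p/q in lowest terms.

Part 1: a(3) = 3*(-30) + 3*(-38) - 2*(20) = -244; iterating: a(3)=-244, a(4)=-746, a(5)=-2910, a(6)=-10480, a(7)=-38678, a(8)=-141654, a(9)=-520036, a(10)=-1907714, a(11)=-6999942, a(12)=-25682896, a(13)=-94233086, a(14)=-345748062; answer -345748062
Part 2: S1 = -345748062; m = 80116; 80116 = 2^2 * 20029; number of divisors = (2+1) * (1+1) = 6; answer 6
Part 3: S2 = 6; r = -43; T(2) = -1*(15) + 2*(-43) = -101; iterating: T(2)=-101, T(3)=131, T(4)=-333, T(5)=595, T(6)=-1261, T(7)=2451, T(8)=-4973; answer -4973

-4973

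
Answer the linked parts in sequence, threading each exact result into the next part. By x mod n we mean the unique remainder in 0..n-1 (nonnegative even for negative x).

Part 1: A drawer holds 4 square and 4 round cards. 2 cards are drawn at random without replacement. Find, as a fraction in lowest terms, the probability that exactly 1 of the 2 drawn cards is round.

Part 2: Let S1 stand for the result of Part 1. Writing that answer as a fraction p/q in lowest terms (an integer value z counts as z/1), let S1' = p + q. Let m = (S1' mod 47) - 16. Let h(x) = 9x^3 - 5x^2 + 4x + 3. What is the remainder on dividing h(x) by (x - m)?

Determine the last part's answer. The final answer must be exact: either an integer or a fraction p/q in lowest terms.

Part 1: total draws C(8,2) = 28; favorable C(4,1)*C(4,1) = 16; P = 4/7; answer 4/7
Part 2: S1 = 4/7; threaded value p + q = 11; m = -5; remainder = value at the root: 9*(-5)^3 - 5*(-5)^2 + 4*(-5)^1 + 3 = (-1125) + (-125) + (-20) + (3) = -1267; answer -1267

-1267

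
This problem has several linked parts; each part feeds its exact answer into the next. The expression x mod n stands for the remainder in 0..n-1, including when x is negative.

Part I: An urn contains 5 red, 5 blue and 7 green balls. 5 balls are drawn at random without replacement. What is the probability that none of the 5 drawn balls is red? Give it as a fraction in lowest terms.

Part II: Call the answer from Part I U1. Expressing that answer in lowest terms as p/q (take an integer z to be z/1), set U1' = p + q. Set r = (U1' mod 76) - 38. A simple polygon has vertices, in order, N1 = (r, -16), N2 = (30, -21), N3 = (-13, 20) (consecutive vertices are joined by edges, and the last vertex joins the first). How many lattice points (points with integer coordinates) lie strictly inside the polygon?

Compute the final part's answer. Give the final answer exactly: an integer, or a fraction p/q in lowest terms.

202

Part I: total draws C(17,5) = 6188; favorable C(12,5) = 792; P = 198/1547; answer 198/1547
Part II: U1 = 198/1547; threaded value p + q = 1745; r = 35; cross terms: (35*-21 - 30*-16)=-255, (30*20 - -13*-21)=327, (-13*-16 - 35*20)=-492; twice the area = |-420| = 420; area = 210; boundary points = 5 + 1 + 12 = 18; strictly interior points = area - boundary/2 + 1 = 202; answer 202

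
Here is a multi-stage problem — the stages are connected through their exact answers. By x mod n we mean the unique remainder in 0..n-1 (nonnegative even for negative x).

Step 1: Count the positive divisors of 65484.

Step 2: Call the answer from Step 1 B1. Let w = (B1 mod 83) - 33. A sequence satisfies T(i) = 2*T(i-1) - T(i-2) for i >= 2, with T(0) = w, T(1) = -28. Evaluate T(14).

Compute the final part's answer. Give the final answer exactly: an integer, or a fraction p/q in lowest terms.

-431

Step 1: 65484 = 2^2 * 3^2 * 17 * 107; number of divisors = (2+1) * (2+1) * (1+1) * (1+1) = 36; answer 36
Step 2: B1 = 36; w = 3; T(2) = 2*(-28) - 1*(3) = -59; iterating: T(2)=-59, T(3)=-90, T(4)=-121, T(5)=-152, T(6)=-183, T(7)=-214, T(8)=-245, T(9)=-276, T(10)=-307, T(11)=-338, T(12)=-369, T(13)=-400, T(14)=-431; answer -431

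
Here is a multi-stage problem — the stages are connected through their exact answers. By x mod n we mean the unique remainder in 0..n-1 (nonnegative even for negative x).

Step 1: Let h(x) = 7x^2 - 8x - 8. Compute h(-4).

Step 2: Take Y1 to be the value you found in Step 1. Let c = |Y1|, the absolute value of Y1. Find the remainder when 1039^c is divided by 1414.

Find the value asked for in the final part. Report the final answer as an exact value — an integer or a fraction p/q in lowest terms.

81

Step 1: 7*(-4)^2 - 8*(-4)^1 - 8 = (112) + (32) + (-8) = 136; answer 136
Step 2: Y1 = 136; c = 136; squarings mod 1414: 1039^1=1039, 1039^2=639, 1039^4=1089, 1039^8=989, 1039^16=1047, 1039^32=359, 1039^64=207, 1039^128=429; 1039^136 = 1039^8 * 1039^128 = 81 (mod 1414); answer 81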